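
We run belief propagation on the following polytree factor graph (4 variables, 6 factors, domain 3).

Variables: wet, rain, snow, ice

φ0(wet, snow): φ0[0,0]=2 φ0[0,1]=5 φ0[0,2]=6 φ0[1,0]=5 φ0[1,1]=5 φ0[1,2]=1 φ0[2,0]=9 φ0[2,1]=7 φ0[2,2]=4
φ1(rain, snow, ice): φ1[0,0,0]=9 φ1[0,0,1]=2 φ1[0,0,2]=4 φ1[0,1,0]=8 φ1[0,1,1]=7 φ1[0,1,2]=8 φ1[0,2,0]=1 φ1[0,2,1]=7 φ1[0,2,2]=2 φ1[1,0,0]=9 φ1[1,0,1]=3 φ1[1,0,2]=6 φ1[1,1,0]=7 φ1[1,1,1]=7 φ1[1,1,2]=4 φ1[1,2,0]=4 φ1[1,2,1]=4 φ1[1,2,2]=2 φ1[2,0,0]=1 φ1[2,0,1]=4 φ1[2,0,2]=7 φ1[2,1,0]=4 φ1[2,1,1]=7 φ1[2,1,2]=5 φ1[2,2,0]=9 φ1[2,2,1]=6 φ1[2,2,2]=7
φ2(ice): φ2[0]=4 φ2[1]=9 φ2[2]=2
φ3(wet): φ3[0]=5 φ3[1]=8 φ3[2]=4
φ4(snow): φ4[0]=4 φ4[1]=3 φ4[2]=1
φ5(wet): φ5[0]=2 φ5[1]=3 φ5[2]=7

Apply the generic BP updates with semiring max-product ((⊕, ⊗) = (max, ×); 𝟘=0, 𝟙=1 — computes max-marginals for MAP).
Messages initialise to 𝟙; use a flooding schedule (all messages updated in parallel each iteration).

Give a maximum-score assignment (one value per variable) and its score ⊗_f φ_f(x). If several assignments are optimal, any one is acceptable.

assignment: (wet=2, rain=0, snow=1, ice=1); score = 37044

init: all messages = 𝟙 over 3 values
r1 m[φ0→wet] = [6, 5, 9]
r1 m[φ0→snow] = [9, 7, 6]
r1 m[φ1→rain] = [9, 9, 9]
r1 m[φ1→snow] = [9, 8, 9]
r1 m[φ1→ice] = [9, 7, 8]
r1 m[φ2→ice] = [4, 9, 2]
r1 m[φ3→wet] = [5, 8, 4]
r1 m[φ4→snow] = [4, 3, 1]
r1 m[φ5→wet] = [2, 3, 7]
r1 m[wet→φ0] = [1, 1, 1]
r1 m[wet→φ3] = [1, 1, 1]
r1 m[wet→φ5] = [1, 1, 1]
r1 m[rain→φ1] = [1, 1, 1]
r1 m[snow→φ0] = [1, 1, 1]
r1 m[snow→φ1] = [1, 1, 1]
r1 m[snow→φ4] = [1, 1, 1]
r1 m[ice→φ1] = [1, 1, 1]
r1 m[ice→φ2] = [1, 1, 1]
r2 m[φ0→wet] = [6, 5, 9]
r2 m[φ0→snow] = [9, 7, 6]
r2 m[φ1→rain] = [9, 9, 9]
r2 m[φ1→snow] = [9, 8, 9]
r2 m[φ1→ice] = [9, 7, 8]
r2 m[φ2→ice] = [4, 9, 2]
r2 m[φ3→wet] = [5, 8, 4]
r2 m[φ4→snow] = [4, 3, 1]
r2 m[φ5→wet] = [2, 3, 7]
r2 m[wet→φ0] = [10, 24, 28]
r2 m[wet→φ3] = [12, 15, 63]
r2 m[wet→φ5] = [30, 40, 36]
r2 m[rain→φ1] = [1, 1, 1]
r2 m[snow→φ0] = [36, 24, 9]
r2 m[snow→φ1] = [36, 21, 6]
r2 m[snow→φ4] = [81, 56, 54]
r2 m[ice→φ1] = [4, 9, 2]
r2 m[ice→φ2] = [9, 7, 8]
r3 m[φ0→wet] = [120, 180, 324]
r3 m[φ0→snow] = [252, 196, 112]
r3 m[φ1→rain] = [1323, 1323, 1323]
r3 m[φ1→snow] = [36, 63, 63]
r3 m[φ1→ice] = [324, 147, 252]
r3 m[φ2→ice] = [4, 9, 2]
r3 m[φ3→wet] = [5, 8, 4]
r3 m[φ4→snow] = [4, 3, 1]
r3 m[φ5→wet] = [2, 3, 7]
r3 m[wet→φ0] = [10, 24, 28]
r3 m[wet→φ3] = [12, 15, 63]
r3 m[wet→φ5] = [30, 40, 36]
r3 m[rain→φ1] = [1, 1, 1]
r3 m[snow→φ0] = [36, 24, 9]
r3 m[snow→φ1] = [36, 21, 6]
r3 m[snow→φ4] = [81, 56, 54]
r3 m[ice→φ1] = [4, 9, 2]
r3 m[ice→φ2] = [9, 7, 8]
r4 m[φ0→wet] = [120, 180, 324]
r4 m[φ0→snow] = [252, 196, 112]
r4 m[φ1→rain] = [1323, 1323, 1323]
r4 m[φ1→snow] = [36, 63, 63]
r4 m[φ1→ice] = [324, 147, 252]
r4 m[φ2→ice] = [4, 9, 2]
r4 m[φ3→wet] = [5, 8, 4]
r4 m[φ4→snow] = [4, 3, 1]
r4 m[φ5→wet] = [2, 3, 7]
r4 m[wet→φ0] = [10, 24, 28]
r4 m[wet→φ3] = [240, 540, 2268]
r4 m[wet→φ5] = [600, 1440, 1296]
r4 m[rain→φ1] = [1, 1, 1]
r4 m[snow→φ0] = [144, 189, 63]
r4 m[snow→φ1] = [1008, 588, 112]
r4 m[snow→φ4] = [9072, 12348, 7056]
r4 m[ice→φ1] = [4, 9, 2]
r4 m[ice→φ2] = [324, 147, 252]
r5 m[φ0→wet] = [945, 945, 1323]
r5 m[φ0→snow] = [252, 196, 112]
r5 m[φ1→rain] = [37044, 37044, 37044]
r5 m[φ1→snow] = [36, 63, 63]
r5 m[φ1→ice] = [9072, 4116, 7056]
r5 m[φ2→ice] = [4, 9, 2]
r5 m[φ3→wet] = [5, 8, 4]
r5 m[φ4→snow] = [4, 3, 1]
r5 m[φ5→wet] = [2, 3, 7]
r5 m[wet→φ0] = [10, 24, 28]
r5 m[wet→φ3] = [240, 540, 2268]
r5 m[wet→φ5] = [600, 1440, 1296]
r5 m[rain→φ1] = [1, 1, 1]
r5 m[snow→φ0] = [144, 189, 63]
r5 m[snow→φ1] = [1008, 588, 112]
r5 m[snow→φ4] = [9072, 12348, 7056]
r5 m[ice→φ1] = [4, 9, 2]
r5 m[ice→φ2] = [324, 147, 252]
r6 m[φ0→wet] = [945, 945, 1323]
r6 m[φ0→snow] = [252, 196, 112]
r6 m[φ1→rain] = [37044, 37044, 37044]
r6 m[φ1→snow] = [36, 63, 63]
r6 m[φ1→ice] = [9072, 4116, 7056]
r6 m[φ2→ice] = [4, 9, 2]
r6 m[φ3→wet] = [5, 8, 4]
r6 m[φ4→snow] = [4, 3, 1]
r6 m[φ5→wet] = [2, 3, 7]
r6 m[wet→φ0] = [10, 24, 28]
r6 m[wet→φ3] = [1890, 2835, 9261]
r6 m[wet→φ5] = [4725, 7560, 5292]
r6 m[rain→φ1] = [1, 1, 1]
r6 m[snow→φ0] = [144, 189, 63]
r6 m[snow→φ1] = [1008, 588, 112]
r6 m[snow→φ4] = [9072, 12348, 7056]
r6 m[ice→φ1] = [4, 9, 2]
r6 m[ice→φ2] = [9072, 4116, 7056]
r7 m[φ0→wet] = [945, 945, 1323]
r7 m[φ0→snow] = [252, 196, 112]
r7 m[φ1→rain] = [37044, 37044, 37044]
r7 m[φ1→snow] = [36, 63, 63]
r7 m[φ1→ice] = [9072, 4116, 7056]
r7 m[φ2→ice] = [4, 9, 2]
r7 m[φ3→wet] = [5, 8, 4]
r7 m[φ4→snow] = [4, 3, 1]
r7 m[φ5→wet] = [2, 3, 7]
r7 m[wet→φ0] = [10, 24, 28]
r7 m[wet→φ3] = [1890, 2835, 9261]
r7 m[wet→φ5] = [4725, 7560, 5292]
r7 m[rain→φ1] = [1, 1, 1]
r7 m[snow→φ0] = [144, 189, 63]
r7 m[snow→φ1] = [1008, 588, 112]
r7 m[snow→φ4] = [9072, 12348, 7056]
r7 m[ice→φ1] = [4, 9, 2]
r7 m[ice→φ2] = [9072, 4116, 7056]
fixed point reached at round 7
traceback from wet: (wet=2, rain=0, snow=1, ice=1), score=37044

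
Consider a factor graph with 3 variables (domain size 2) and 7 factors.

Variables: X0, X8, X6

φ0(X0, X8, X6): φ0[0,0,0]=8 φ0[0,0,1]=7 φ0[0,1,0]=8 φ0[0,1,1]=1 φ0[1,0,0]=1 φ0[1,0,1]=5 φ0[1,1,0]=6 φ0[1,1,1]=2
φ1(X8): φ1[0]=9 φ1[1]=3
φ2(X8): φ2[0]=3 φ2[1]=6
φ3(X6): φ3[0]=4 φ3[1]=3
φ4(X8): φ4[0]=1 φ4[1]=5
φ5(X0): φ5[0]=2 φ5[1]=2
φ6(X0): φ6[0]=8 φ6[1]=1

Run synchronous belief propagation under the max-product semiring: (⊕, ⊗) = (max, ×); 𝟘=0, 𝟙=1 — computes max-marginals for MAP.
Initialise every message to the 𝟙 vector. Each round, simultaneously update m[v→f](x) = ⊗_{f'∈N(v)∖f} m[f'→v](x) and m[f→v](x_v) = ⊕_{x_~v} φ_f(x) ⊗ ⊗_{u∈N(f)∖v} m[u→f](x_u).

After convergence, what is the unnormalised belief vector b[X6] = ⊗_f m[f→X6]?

b[X6] = [46080, 9072]

init: all messages = 𝟙 over 2 values
r1 m[φ0→X0] = [8, 6]
r1 m[φ0→X8] = [8, 8]
r1 m[φ0→X6] = [8, 7]
r1 m[φ1→X8] = [9, 3]
r1 m[φ2→X8] = [3, 6]
r1 m[φ3→X6] = [4, 3]
r1 m[φ4→X8] = [1, 5]
r1 m[φ5→X0] = [2, 2]
r1 m[φ6→X0] = [8, 1]
r1 m[X0→φ0] = [1, 1]
r1 m[X0→φ5] = [1, 1]
r1 m[X0→φ6] = [1, 1]
r1 m[X8→φ0] = [1, 1]
r1 m[X8→φ1] = [1, 1]
r1 m[X8→φ2] = [1, 1]
r1 m[X8→φ4] = [1, 1]
r1 m[X6→φ0] = [1, 1]
r1 m[X6→φ3] = [1, 1]
r2 m[φ0→X0] = [8, 6]
r2 m[φ0→X8] = [8, 8]
r2 m[φ0→X6] = [8, 7]
r2 m[φ1→X8] = [9, 3]
r2 m[φ2→X8] = [3, 6]
r2 m[φ3→X6] = [4, 3]
r2 m[φ4→X8] = [1, 5]
r2 m[φ5→X0] = [2, 2]
r2 m[φ6→X0] = [8, 1]
r2 m[X0→φ0] = [16, 2]
r2 m[X0→φ5] = [64, 6]
r2 m[X0→φ6] = [16, 12]
r2 m[X8→φ0] = [27, 90]
r2 m[X8→φ1] = [24, 240]
r2 m[X8→φ2] = [72, 120]
r2 m[X8→φ4] = [216, 144]
r2 m[X6→φ0] = [4, 3]
r2 m[X6→φ3] = [8, 7]
r3 m[φ0→X0] = [2880, 2160]
r3 m[φ0→X8] = [512, 512]
r3 m[φ0→X6] = [11520, 3024]
r3 m[φ1→X8] = [9, 3]
r3 m[φ2→X8] = [3, 6]
r3 m[φ3→X6] = [4, 3]
r3 m[φ4→X8] = [1, 5]
r3 m[φ5→X0] = [2, 2]
r3 m[φ6→X0] = [8, 1]
r3 m[X0→φ0] = [16, 2]
r3 m[X0→φ5] = [64, 6]
r3 m[X0→φ6] = [16, 12]
r3 m[X8→φ0] = [27, 90]
r3 m[X8→φ1] = [24, 240]
r3 m[X8→φ2] = [72, 120]
r3 m[X8→φ4] = [216, 144]
r3 m[X6→φ0] = [4, 3]
r3 m[X6→φ3] = [8, 7]
r4 m[φ0→X0] = [2880, 2160]
r4 m[φ0→X8] = [512, 512]
r4 m[φ0→X6] = [11520, 3024]
r4 m[φ1→X8] = [9, 3]
r4 m[φ2→X8] = [3, 6]
r4 m[φ3→X6] = [4, 3]
r4 m[φ4→X8] = [1, 5]
r4 m[φ5→X0] = [2, 2]
r4 m[φ6→X0] = [8, 1]
r4 m[X0→φ0] = [16, 2]
r4 m[X0→φ5] = [23040, 2160]
r4 m[X0→φ6] = [5760, 4320]
r4 m[X8→φ0] = [27, 90]
r4 m[X8→φ1] = [1536, 15360]
r4 m[X8→φ2] = [4608, 7680]
r4 m[X8→φ4] = [13824, 9216]
r4 m[X6→φ0] = [4, 3]
r4 m[X6→φ3] = [11520, 3024]
r5 m[φ0→X0] = [2880, 2160]
r5 m[φ0→X8] = [512, 512]
r5 m[φ0→X6] = [11520, 3024]
r5 m[φ1→X8] = [9, 3]
r5 m[φ2→X8] = [3, 6]
r5 m[φ3→X6] = [4, 3]
r5 m[φ4→X8] = [1, 5]
r5 m[φ5→X0] = [2, 2]
r5 m[φ6→X0] = [8, 1]
r5 m[X0→φ0] = [16, 2]
r5 m[X0→φ5] = [23040, 2160]
r5 m[X0→φ6] = [5760, 4320]
r5 m[X8→φ0] = [27, 90]
r5 m[X8→φ1] = [1536, 15360]
r5 m[X8→φ2] = [4608, 7680]
r5 m[X8→φ4] = [13824, 9216]
r5 m[X6→φ0] = [4, 3]
r5 m[X6→φ3] = [11520, 3024]
fixed point reached at round 5
b[X6] = ⊗ incoming = [46080, 9072]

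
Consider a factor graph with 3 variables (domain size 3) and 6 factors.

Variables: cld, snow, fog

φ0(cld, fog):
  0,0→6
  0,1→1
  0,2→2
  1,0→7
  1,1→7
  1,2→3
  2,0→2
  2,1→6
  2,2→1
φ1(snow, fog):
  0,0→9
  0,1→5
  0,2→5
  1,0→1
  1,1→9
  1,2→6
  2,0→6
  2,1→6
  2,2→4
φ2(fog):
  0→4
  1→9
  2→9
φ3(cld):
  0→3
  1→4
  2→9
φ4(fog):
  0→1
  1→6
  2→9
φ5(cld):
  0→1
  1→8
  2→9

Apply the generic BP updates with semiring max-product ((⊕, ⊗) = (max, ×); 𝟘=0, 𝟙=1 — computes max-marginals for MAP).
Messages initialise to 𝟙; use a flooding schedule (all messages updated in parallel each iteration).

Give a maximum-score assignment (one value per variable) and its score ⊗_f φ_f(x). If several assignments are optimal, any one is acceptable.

init: all messages = 𝟙 over 3 values
r1 m[φ0→cld] = [6, 7, 6]
r1 m[φ0→fog] = [7, 7, 3]
r1 m[φ1→snow] = [9, 9, 6]
r1 m[φ1→fog] = [9, 9, 6]
r1 m[φ2→fog] = [4, 9, 9]
r1 m[φ3→cld] = [3, 4, 9]
r1 m[φ4→fog] = [1, 6, 9]
r1 m[φ5→cld] = [1, 8, 9]
r1 m[cld→φ0] = [1, 1, 1]
r1 m[cld→φ3] = [1, 1, 1]
r1 m[cld→φ5] = [1, 1, 1]
r1 m[snow→φ1] = [1, 1, 1]
r1 m[fog→φ0] = [1, 1, 1]
r1 m[fog→φ1] = [1, 1, 1]
r1 m[fog→φ2] = [1, 1, 1]
r1 m[fog→φ4] = [1, 1, 1]
r2 m[φ0→cld] = [6, 7, 6]
r2 m[φ0→fog] = [7, 7, 3]
r2 m[φ1→snow] = [9, 9, 6]
r2 m[φ1→fog] = [9, 9, 6]
r2 m[φ2→fog] = [4, 9, 9]
r2 m[φ3→cld] = [3, 4, 9]
r2 m[φ4→fog] = [1, 6, 9]
r2 m[φ5→cld] = [1, 8, 9]
r2 m[cld→φ0] = [3, 32, 81]
r2 m[cld→φ3] = [6, 56, 54]
r2 m[cld→φ5] = [18, 28, 54]
r2 m[snow→φ1] = [1, 1, 1]
r2 m[fog→φ0] = [36, 486, 486]
r2 m[fog→φ1] = [28, 378, 243]
r2 m[fog→φ2] = [63, 378, 162]
r2 m[fog→φ4] = [252, 567, 162]
r3 m[φ0→cld] = [972, 3402, 2916]
r3 m[φ0→fog] = [224, 486, 96]
r3 m[φ1→snow] = [1890, 3402, 2268]
r3 m[φ1→fog] = [9, 9, 6]
r3 m[φ2→fog] = [4, 9, 9]
r3 m[φ3→cld] = [3, 4, 9]
r3 m[φ4→fog] = [1, 6, 9]
r3 m[φ5→cld] = [1, 8, 9]
r3 m[cld→φ0] = [3, 32, 81]
r3 m[cld→φ3] = [6, 56, 54]
r3 m[cld→φ5] = [18, 28, 54]
r3 m[snow→φ1] = [1, 1, 1]
r3 m[fog→φ0] = [36, 486, 486]
r3 m[fog→φ1] = [28, 378, 243]
r3 m[fog→φ2] = [63, 378, 162]
r3 m[fog→φ4] = [252, 567, 162]
r4 m[φ0→cld] = [972, 3402, 2916]
r4 m[φ0→fog] = [224, 486, 96]
r4 m[φ1→snow] = [1890, 3402, 2268]
r4 m[φ1→fog] = [9, 9, 6]
r4 m[φ2→fog] = [4, 9, 9]
r4 m[φ3→cld] = [3, 4, 9]
r4 m[φ4→fog] = [1, 6, 9]
r4 m[φ5→cld] = [1, 8, 9]
r4 m[cld→φ0] = [3, 32, 81]
r4 m[cld→φ3] = [972, 27216, 26244]
r4 m[cld→φ5] = [2916, 13608, 26244]
r4 m[snow→φ1] = [1, 1, 1]
r4 m[fog→φ0] = [36, 486, 486]
r4 m[fog→φ1] = [896, 26244, 7776]
r4 m[fog→φ2] = [2016, 26244, 5184]
r4 m[fog→φ4] = [8064, 39366, 5184]
r5 m[φ0→cld] = [972, 3402, 2916]
r5 m[φ0→fog] = [224, 486, 96]
r5 m[φ1→snow] = [131220, 236196, 157464]
r5 m[φ1→fog] = [9, 9, 6]
r5 m[φ2→fog] = [4, 9, 9]
r5 m[φ3→cld] = [3, 4, 9]
r5 m[φ4→fog] = [1, 6, 9]
r5 m[φ5→cld] = [1, 8, 9]
r5 m[cld→φ0] = [3, 32, 81]
r5 m[cld→φ3] = [972, 27216, 26244]
r5 m[cld→φ5] = [2916, 13608, 26244]
r5 m[snow→φ1] = [1, 1, 1]
r5 m[fog→φ0] = [36, 486, 486]
r5 m[fog→φ1] = [896, 26244, 7776]
r5 m[fog→φ2] = [2016, 26244, 5184]
r5 m[fog→φ4] = [8064, 39366, 5184]
r6 m[φ0→cld] = [972, 3402, 2916]
r6 m[φ0→fog] = [224, 486, 96]
r6 m[φ1→snow] = [131220, 236196, 157464]
r6 m[φ1→fog] = [9, 9, 6]
r6 m[φ2→fog] = [4, 9, 9]
r6 m[φ3→cld] = [3, 4, 9]
r6 m[φ4→fog] = [1, 6, 9]
r6 m[φ5→cld] = [1, 8, 9]
r6 m[cld→φ0] = [3, 32, 81]
r6 m[cld→φ3] = [972, 27216, 26244]
r6 m[cld→φ5] = [2916, 13608, 26244]
r6 m[snow→φ1] = [1, 1, 1]
r6 m[fog→φ0] = [36, 486, 486]
r6 m[fog→φ1] = [896, 26244, 7776]
r6 m[fog→φ2] = [2016, 26244, 5184]
r6 m[fog→φ4] = [8064, 39366, 5184]
fixed point reached at round 6
traceback from cld: (cld=2, snow=1, fog=1), score=236196

assignment: (cld=2, snow=1, fog=1); score = 236196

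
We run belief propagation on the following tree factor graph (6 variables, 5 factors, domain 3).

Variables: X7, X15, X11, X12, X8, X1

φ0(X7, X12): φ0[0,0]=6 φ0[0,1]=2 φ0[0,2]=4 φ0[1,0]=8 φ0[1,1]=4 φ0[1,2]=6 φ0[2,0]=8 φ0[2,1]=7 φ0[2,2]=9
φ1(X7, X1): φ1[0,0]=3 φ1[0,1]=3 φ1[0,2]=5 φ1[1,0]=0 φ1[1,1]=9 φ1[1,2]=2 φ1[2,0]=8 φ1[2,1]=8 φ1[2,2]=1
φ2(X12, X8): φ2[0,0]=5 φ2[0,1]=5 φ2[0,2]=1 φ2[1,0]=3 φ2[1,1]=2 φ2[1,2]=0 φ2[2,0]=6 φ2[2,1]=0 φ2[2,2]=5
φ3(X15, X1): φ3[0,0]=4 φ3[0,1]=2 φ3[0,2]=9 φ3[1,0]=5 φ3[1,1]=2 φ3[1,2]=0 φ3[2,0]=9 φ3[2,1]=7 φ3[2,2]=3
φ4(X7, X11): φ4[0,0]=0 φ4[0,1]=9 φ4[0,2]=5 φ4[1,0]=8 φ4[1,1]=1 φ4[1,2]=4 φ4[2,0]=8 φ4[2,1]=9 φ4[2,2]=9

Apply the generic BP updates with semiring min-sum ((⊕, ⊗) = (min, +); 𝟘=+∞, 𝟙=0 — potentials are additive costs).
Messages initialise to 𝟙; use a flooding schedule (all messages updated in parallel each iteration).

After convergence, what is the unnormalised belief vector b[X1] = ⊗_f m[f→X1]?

init: all messages = 𝟙 over 3 values
r1 m[φ0→X7] = [2, 4, 7]
r1 m[φ0→X12] = [6, 2, 4]
r1 m[φ1→X7] = [3, 0, 1]
r1 m[φ1→X1] = [0, 3, 1]
r1 m[φ2→X12] = [1, 0, 0]
r1 m[φ2→X8] = [3, 0, 0]
r1 m[φ3→X15] = [2, 0, 3]
r1 m[φ3→X1] = [4, 2, 0]
r1 m[φ4→X7] = [0, 1, 8]
r1 m[φ4→X11] = [0, 1, 4]
r1 m[X7→φ0] = [0, 0, 0]
r1 m[X7→φ1] = [0, 0, 0]
r1 m[X7→φ4] = [0, 0, 0]
r1 m[X15→φ3] = [0, 0, 0]
r1 m[X11→φ4] = [0, 0, 0]
r1 m[X12→φ0] = [0, 0, 0]
r1 m[X12→φ2] = [0, 0, 0]
r1 m[X8→φ2] = [0, 0, 0]
r1 m[X1→φ1] = [0, 0, 0]
r1 m[X1→φ3] = [0, 0, 0]
r2 m[φ0→X7] = [2, 4, 7]
r2 m[φ0→X12] = [6, 2, 4]
r2 m[φ1→X7] = [3, 0, 1]
r2 m[φ1→X1] = [0, 3, 1]
r2 m[φ2→X12] = [1, 0, 0]
r2 m[φ2→X8] = [3, 0, 0]
r2 m[φ3→X15] = [2, 0, 3]
r2 m[φ3→X1] = [4, 2, 0]
r2 m[φ4→X7] = [0, 1, 8]
r2 m[φ4→X11] = [0, 1, 4]
r2 m[X7→φ0] = [3, 1, 9]
r2 m[X7→φ1] = [2, 5, 15]
r2 m[X7→φ4] = [5, 4, 8]
r2 m[X15→φ3] = [0, 0, 0]
r2 m[X11→φ4] = [0, 0, 0]
r2 m[X12→φ0] = [1, 0, 0]
r2 m[X12→φ2] = [6, 2, 4]
r2 m[X8→φ2] = [0, 0, 0]
r2 m[X1→φ1] = [4, 2, 0]
r2 m[X1→φ3] = [0, 3, 1]
r3 m[φ0→X7] = [2, 4, 7]
r3 m[φ0→X12] = [9, 5, 7]
r3 m[φ1→X7] = [5, 2, 1]
r3 m[φ1→X1] = [5, 5, 7]
r3 m[φ2→X12] = [1, 0, 0]
r3 m[φ2→X8] = [5, 4, 2]
r3 m[φ3→X15] = [4, 1, 4]
r3 m[φ3→X1] = [4, 2, 0]
r3 m[φ4→X7] = [0, 1, 8]
r3 m[φ4→X11] = [5, 5, 8]
r3 m[X7→φ0] = [3, 1, 9]
r3 m[X7→φ1] = [2, 5, 15]
r3 m[X7→φ4] = [5, 4, 8]
r3 m[X15→φ3] = [0, 0, 0]
r3 m[X11→φ4] = [0, 0, 0]
r3 m[X12→φ0] = [1, 0, 0]
r3 m[X12→φ2] = [6, 2, 4]
r3 m[X8→φ2] = [0, 0, 0]
r3 m[X1→φ1] = [4, 2, 0]
r3 m[X1→φ3] = [0, 3, 1]
r4 m[φ0→X7] = [2, 4, 7]
r4 m[φ0→X12] = [9, 5, 7]
r4 m[φ1→X7] = [5, 2, 1]
r4 m[φ1→X1] = [5, 5, 7]
r4 m[φ2→X12] = [1, 0, 0]
r4 m[φ2→X8] = [5, 4, 2]
r4 m[φ3→X15] = [4, 1, 4]
r4 m[φ3→X1] = [4, 2, 0]
r4 m[φ4→X7] = [0, 1, 8]
r4 m[φ4→X11] = [5, 5, 8]
r4 m[X7→φ0] = [5, 3, 9]
r4 m[X7→φ1] = [2, 5, 15]
r4 m[X7→φ4] = [7, 6, 8]
r4 m[X15→φ3] = [0, 0, 0]
r4 m[X11→φ4] = [0, 0, 0]
r4 m[X12→φ0] = [1, 0, 0]
r4 m[X12→φ2] = [9, 5, 7]
r4 m[X8→φ2] = [0, 0, 0]
r4 m[X1→φ1] = [4, 2, 0]
r4 m[X1→φ3] = [5, 5, 7]
r5 m[φ0→X7] = [2, 4, 7]
r5 m[φ0→X12] = [11, 7, 9]
r5 m[φ1→X7] = [5, 2, 1]
r5 m[φ1→X1] = [5, 5, 7]
r5 m[φ2→X12] = [1, 0, 0]
r5 m[φ2→X8] = [8, 7, 5]
r5 m[φ3→X15] = [7, 7, 10]
r5 m[φ3→X1] = [4, 2, 0]
r5 m[φ4→X7] = [0, 1, 8]
r5 m[φ4→X11] = [7, 7, 10]
r5 m[X7→φ0] = [5, 3, 9]
r5 m[X7→φ1] = [2, 5, 15]
r5 m[X7→φ4] = [7, 6, 8]
r5 m[X15→φ3] = [0, 0, 0]
r5 m[X11→φ4] = [0, 0, 0]
r5 m[X12→φ0] = [1, 0, 0]
r5 m[X12→φ2] = [9, 5, 7]
r5 m[X8→φ2] = [0, 0, 0]
r5 m[X1→φ1] = [4, 2, 0]
r5 m[X1→φ3] = [5, 5, 7]
r6 m[φ0→X7] = [2, 4, 7]
r6 m[φ0→X12] = [11, 7, 9]
r6 m[φ1→X7] = [5, 2, 1]
r6 m[φ1→X1] = [5, 5, 7]
r6 m[φ2→X12] = [1, 0, 0]
r6 m[φ2→X8] = [8, 7, 5]
r6 m[φ3→X15] = [7, 7, 10]
r6 m[φ3→X1] = [4, 2, 0]
r6 m[φ4→X7] = [0, 1, 8]
r6 m[φ4→X11] = [7, 7, 10]
r6 m[X7→φ0] = [5, 3, 9]
r6 m[X7→φ1] = [2, 5, 15]
r6 m[X7→φ4] = [7, 6, 8]
r6 m[X15→φ3] = [0, 0, 0]
r6 m[X11→φ4] = [0, 0, 0]
r6 m[X12→φ0] = [1, 0, 0]
r6 m[X12→φ2] = [11, 7, 9]
r6 m[X8→φ2] = [0, 0, 0]
r6 m[X1→φ1] = [4, 2, 0]
r6 m[X1→φ3] = [5, 5, 7]
r7 m[φ0→X7] = [2, 4, 7]
r7 m[φ0→X12] = [11, 7, 9]
r7 m[φ1→X7] = [5, 2, 1]
r7 m[φ1→X1] = [5, 5, 7]
r7 m[φ2→X12] = [1, 0, 0]
r7 m[φ2→X8] = [10, 9, 7]
r7 m[φ3→X15] = [7, 7, 10]
r7 m[φ3→X1] = [4, 2, 0]
r7 m[φ4→X7] = [0, 1, 8]
r7 m[φ4→X11] = [7, 7, 10]
r7 m[X7→φ0] = [5, 3, 9]
r7 m[X7→φ1] = [2, 5, 15]
r7 m[X7→φ4] = [7, 6, 8]
r7 m[X15→φ3] = [0, 0, 0]
r7 m[X11→φ4] = [0, 0, 0]
r7 m[X12→φ0] = [1, 0, 0]
r7 m[X12→φ2] = [11, 7, 9]
r7 m[X8→φ2] = [0, 0, 0]
r7 m[X1→φ1] = [4, 2, 0]
r7 m[X1→φ3] = [5, 5, 7]
r8 m[φ0→X7] = [2, 4, 7]
r8 m[φ0→X12] = [11, 7, 9]
r8 m[φ1→X7] = [5, 2, 1]
r8 m[φ1→X1] = [5, 5, 7]
r8 m[φ2→X12] = [1, 0, 0]
r8 m[φ2→X8] = [10, 9, 7]
r8 m[φ3→X15] = [7, 7, 10]
r8 m[φ3→X1] = [4, 2, 0]
r8 m[φ4→X7] = [0, 1, 8]
r8 m[φ4→X11] = [7, 7, 10]
r8 m[X7→φ0] = [5, 3, 9]
r8 m[X7→φ1] = [2, 5, 15]
r8 m[X7→φ4] = [7, 6, 8]
r8 m[X15→φ3] = [0, 0, 0]
r8 m[X11→φ4] = [0, 0, 0]
r8 m[X12→φ0] = [1, 0, 0]
r8 m[X12→φ2] = [11, 7, 9]
r8 m[X8→φ2] = [0, 0, 0]
r8 m[X1→φ1] = [4, 2, 0]
r8 m[X1→φ3] = [5, 5, 7]
fixed point reached at round 8
b[X1] = ⊗ incoming = [9, 7, 7]

b[X1] = [9, 7, 7]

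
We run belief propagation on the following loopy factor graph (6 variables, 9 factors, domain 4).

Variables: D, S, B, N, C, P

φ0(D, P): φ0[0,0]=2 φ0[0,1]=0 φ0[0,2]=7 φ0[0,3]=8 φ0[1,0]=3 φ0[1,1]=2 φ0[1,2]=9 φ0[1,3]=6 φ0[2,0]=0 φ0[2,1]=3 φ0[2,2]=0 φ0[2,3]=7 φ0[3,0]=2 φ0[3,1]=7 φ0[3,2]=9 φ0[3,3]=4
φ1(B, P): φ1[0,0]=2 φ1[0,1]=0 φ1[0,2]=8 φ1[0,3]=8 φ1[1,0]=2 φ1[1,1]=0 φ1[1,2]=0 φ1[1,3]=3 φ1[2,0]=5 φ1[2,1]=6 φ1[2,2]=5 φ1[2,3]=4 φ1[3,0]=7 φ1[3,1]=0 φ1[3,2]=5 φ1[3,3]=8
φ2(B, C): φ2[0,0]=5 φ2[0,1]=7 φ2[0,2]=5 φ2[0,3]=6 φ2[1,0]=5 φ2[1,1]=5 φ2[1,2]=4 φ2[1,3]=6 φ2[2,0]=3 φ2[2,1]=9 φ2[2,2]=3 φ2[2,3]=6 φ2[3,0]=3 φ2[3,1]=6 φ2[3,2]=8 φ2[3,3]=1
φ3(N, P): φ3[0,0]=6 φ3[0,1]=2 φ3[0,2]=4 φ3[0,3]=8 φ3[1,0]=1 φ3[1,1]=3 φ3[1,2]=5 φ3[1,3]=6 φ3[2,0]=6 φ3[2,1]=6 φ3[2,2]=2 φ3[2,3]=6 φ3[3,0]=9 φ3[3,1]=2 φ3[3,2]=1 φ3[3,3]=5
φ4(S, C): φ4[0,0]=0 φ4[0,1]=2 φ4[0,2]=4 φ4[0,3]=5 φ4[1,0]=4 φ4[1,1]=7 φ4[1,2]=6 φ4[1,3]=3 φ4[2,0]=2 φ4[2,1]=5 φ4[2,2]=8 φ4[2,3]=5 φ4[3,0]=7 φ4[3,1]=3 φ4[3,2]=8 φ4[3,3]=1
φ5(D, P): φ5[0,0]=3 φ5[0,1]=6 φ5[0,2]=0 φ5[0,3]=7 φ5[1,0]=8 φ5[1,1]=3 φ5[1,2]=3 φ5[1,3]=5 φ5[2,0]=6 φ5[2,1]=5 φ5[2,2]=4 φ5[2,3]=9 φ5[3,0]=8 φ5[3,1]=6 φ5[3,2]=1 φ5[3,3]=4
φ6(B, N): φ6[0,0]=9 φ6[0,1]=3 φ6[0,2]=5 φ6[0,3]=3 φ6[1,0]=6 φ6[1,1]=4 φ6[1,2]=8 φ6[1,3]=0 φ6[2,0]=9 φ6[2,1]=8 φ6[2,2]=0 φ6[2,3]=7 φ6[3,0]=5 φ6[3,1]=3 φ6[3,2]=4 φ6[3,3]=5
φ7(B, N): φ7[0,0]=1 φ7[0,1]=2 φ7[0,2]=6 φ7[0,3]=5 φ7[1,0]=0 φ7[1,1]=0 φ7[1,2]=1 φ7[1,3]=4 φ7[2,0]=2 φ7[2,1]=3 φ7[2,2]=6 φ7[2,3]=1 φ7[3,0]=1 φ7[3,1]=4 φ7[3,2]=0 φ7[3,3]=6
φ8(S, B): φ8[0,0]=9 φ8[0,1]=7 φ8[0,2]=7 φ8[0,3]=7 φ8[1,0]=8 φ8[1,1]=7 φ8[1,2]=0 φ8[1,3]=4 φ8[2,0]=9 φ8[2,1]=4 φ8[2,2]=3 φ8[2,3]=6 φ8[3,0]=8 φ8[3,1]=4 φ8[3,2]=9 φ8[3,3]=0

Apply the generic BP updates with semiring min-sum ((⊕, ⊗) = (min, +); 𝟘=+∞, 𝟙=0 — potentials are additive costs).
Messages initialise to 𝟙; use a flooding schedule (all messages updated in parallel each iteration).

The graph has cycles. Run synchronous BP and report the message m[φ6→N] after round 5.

message @ round 5 = [15, 13, 14, 14]

init: all messages = 𝟙 over 4 values
r1 m[φ0→D] = [0, 2, 0, 2]
r1 m[φ0→P] = [0, 0, 0, 4]
r1 m[φ1→B] = [0, 0, 4, 0]
r1 m[φ1→P] = [2, 0, 0, 3]
r1 m[φ2→B] = [5, 4, 3, 1]
r1 m[φ2→C] = [3, 5, 3, 1]
r1 m[φ3→N] = [2, 1, 2, 1]
r1 m[φ3→P] = [1, 2, 1, 5]
r1 m[φ4→S] = [0, 3, 2, 1]
r1 m[φ4→C] = [0, 2, 4, 1]
r1 m[φ5→D] = [0, 3, 4, 1]
r1 m[φ5→P] = [3, 3, 0, 4]
r1 m[φ6→B] = [3, 0, 0, 3]
r1 m[φ6→N] = [5, 3, 0, 0]
r1 m[φ7→B] = [1, 0, 1, 0]
r1 m[φ7→N] = [0, 0, 0, 1]
r1 m[φ8→S] = [7, 0, 3, 0]
r1 m[φ8→B] = [8, 4, 0, 0]
r1 m[D→φ0] = [0, 0, 0, 0]
r1 m[D→φ5] = [0, 0, 0, 0]
r1 m[S→φ4] = [0, 0, 0, 0]
r1 m[S→φ8] = [0, 0, 0, 0]
r1 m[B→φ1] = [0, 0, 0, 0]
r1 m[B→φ2] = [0, 0, 0, 0]
r1 m[B→φ6] = [0, 0, 0, 0]
r1 m[B→φ7] = [0, 0, 0, 0]
r1 m[B→φ8] = [0, 0, 0, 0]
r1 m[N→φ3] = [0, 0, 0, 0]
r1 m[N→φ6] = [0, 0, 0, 0]
r1 m[N→φ7] = [0, 0, 0, 0]
r1 m[C→φ2] = [0, 0, 0, 0]
r1 m[C→φ4] = [0, 0, 0, 0]
r1 m[P→φ0] = [0, 0, 0, 0]
r1 m[P→φ1] = [0, 0, 0, 0]
r1 m[P→φ3] = [0, 0, 0, 0]
r1 m[P→φ5] = [0, 0, 0, 0]
r2 m[φ0→D] = [0, 2, 0, 2]
r2 m[φ0→P] = [0, 0, 0, 4]
r2 m[φ1→B] = [0, 0, 4, 0]
r2 m[φ1→P] = [2, 0, 0, 3]
r2 m[φ2→B] = [5, 4, 3, 1]
r2 m[φ2→C] = [3, 5, 3, 1]
r2 m[φ3→N] = [2, 1, 2, 1]
r2 m[φ3→P] = [1, 2, 1, 5]
r2 m[φ4→S] = [0, 3, 2, 1]
r2 m[φ4→C] = [0, 2, 4, 1]
r2 m[φ5→D] = [0, 3, 4, 1]
r2 m[φ5→P] = [3, 3, 0, 4]
r2 m[φ6→B] = [3, 0, 0, 3]
r2 m[φ6→N] = [5, 3, 0, 0]
r2 m[φ7→B] = [1, 0, 1, 0]
r2 m[φ7→N] = [0, 0, 0, 1]
r2 m[φ8→S] = [7, 0, 3, 0]
r2 m[φ8→B] = [8, 4, 0, 0]
r2 m[D→φ0] = [0, 3, 4, 1]
r2 m[D→φ5] = [0, 2, 0, 2]
r2 m[S→φ4] = [7, 0, 3, 0]
r2 m[S→φ8] = [0, 3, 2, 1]
r2 m[B→φ1] = [17, 8, 4, 4]
r2 m[B→φ2] = [12, 4, 5, 3]
r2 m[B→φ6] = [14, 8, 8, 1]
r2 m[B→φ7] = [16, 8, 7, 4]
r2 m[B→φ8] = [9, 4, 8, 4]
r2 m[N→φ3] = [5, 3, 0, 1]
r2 m[N→φ6] = [2, 1, 2, 2]
r2 m[N→φ7] = [7, 4, 2, 1]
r2 m[C→φ2] = [0, 2, 4, 1]
r2 m[C→φ4] = [3, 5, 3, 1]
r2 m[P→φ0] = [6, 5, 1, 12]
r2 m[P→φ1] = [4, 5, 1, 13]
r2 m[P→φ3] = [5, 3, 0, 11]
r2 m[P→φ5] = [3, 2, 1, 12]
r3 m[φ0→D] = [5, 7, 1, 8]
r3 m[φ0→P] = [2, 0, 4, 5]
r3 m[φ1→B] = [5, 1, 6, 5]
r3 m[φ1→P] = [9, 4, 8, 8]
r3 m[φ2→B] = [5, 5, 3, 2]
r3 m[φ2→C] = [6, 9, 8, 4]
r3 m[φ3→N] = [4, 5, 2, 1]
r3 m[φ3→P] = [4, 3, 2, 6]
r3 m[φ4→S] = [3, 4, 5, 2]
r3 m[φ4→C] = [4, 3, 6, 1]
r3 m[φ5→D] = [1, 4, 5, 2]
r3 m[φ5→P] = [3, 5, 0, 6]
r3 m[φ6→B] = [4, 2, 2, 4]
r3 m[φ6→N] = [6, 4, 5, 6]
r3 m[φ7→B] = [6, 3, 2, 2]
r3 m[φ7→N] = [5, 8, 4, 8]
r3 m[φ8→S] = [11, 8, 8, 4]
r3 m[φ8→B] = [9, 5, 3, 1]
r3 m[D→φ0] = [0, 3, 4, 1]
r3 m[D→φ5] = [0, 2, 0, 2]
r3 m[S→φ4] = [7, 0, 3, 0]
r3 m[S→φ8] = [0, 3, 2, 1]
r3 m[B→φ1] = [17, 8, 4, 4]
r3 m[B→φ2] = [12, 4, 5, 3]
r3 m[B→φ6] = [14, 8, 8, 1]
r3 m[B→φ7] = [16, 8, 7, 4]
r3 m[B→φ8] = [9, 4, 8, 4]
r3 m[N→φ3] = [5, 3, 0, 1]
r3 m[N→φ6] = [2, 1, 2, 2]
r3 m[N→φ7] = [7, 4, 2, 1]
r3 m[C→φ2] = [0, 2, 4, 1]
r3 m[C→φ4] = [3, 5, 3, 1]
r3 m[P→φ0] = [6, 5, 1, 12]
r3 m[P→φ1] = [4, 5, 1, 13]
r3 m[P→φ3] = [5, 3, 0, 11]
r3 m[P→φ5] = [3, 2, 1, 12]
r4 m[φ0→D] = [5, 7, 1, 8]
r4 m[φ0→P] = [2, 0, 4, 5]
r4 m[φ1→B] = [5, 1, 6, 5]
r4 m[φ1→P] = [9, 4, 8, 8]
r4 m[φ2→B] = [5, 5, 3, 2]
r4 m[φ2→C] = [6, 9, 8, 4]
r4 m[φ3→N] = [4, 5, 2, 1]
r4 m[φ3→P] = [4, 3, 2, 6]
r4 m[φ4→S] = [3, 4, 5, 2]
r4 m[φ4→C] = [4, 3, 6, 1]
r4 m[φ5→D] = [1, 4, 5, 2]
r4 m[φ5→P] = [3, 5, 0, 6]
r4 m[φ6→B] = [4, 2, 2, 4]
r4 m[φ6→N] = [6, 4, 5, 6]
r4 m[φ7→B] = [6, 3, 2, 2]
r4 m[φ7→N] = [5, 8, 4, 8]
r4 m[φ8→S] = [11, 8, 8, 4]
r4 m[φ8→B] = [9, 5, 3, 1]
r4 m[D→φ0] = [1, 4, 5, 2]
r4 m[D→φ5] = [5, 7, 1, 8]
r4 m[S→φ4] = [11, 8, 8, 4]
r4 m[S→φ8] = [3, 4, 5, 2]
r4 m[B→φ1] = [24, 15, 10, 9]
r4 m[B→φ2] = [24, 11, 13, 12]
r4 m[B→φ6] = [25, 14, 14, 10]
r4 m[B→φ7] = [23, 13, 14, 12]
r4 m[B→φ8] = [20, 11, 13, 13]
r4 m[N→φ3] = [11, 12, 9, 14]
r4 m[N→φ6] = [9, 13, 6, 9]
r4 m[N→φ7] = [10, 9, 7, 7]
r4 m[C→φ2] = [4, 3, 6, 1]
r4 m[C→φ4] = [6, 9, 8, 4]
r4 m[P→φ0] = [16, 12, 10, 20]
r4 m[P→φ1] = [9, 8, 6, 17]
r4 m[P→φ3] = [14, 9, 12, 19]
r4 m[P→φ5] = [15, 7, 14, 19]
r5 m[φ0→D] = [12, 14, 10, 18]
r5 m[φ0→P] = [3, 1, 5, 6]
r5 m[φ1→B] = [8, 6, 11, 8]
r5 m[φ1→P] = [15, 9, 14, 14]
r5 m[φ2→B] = [7, 7, 7, 2]
r5 m[φ2→C] = [15, 16, 15, 13]
r5 m[φ3→N] = [11, 12, 14, 11]
r5 m[φ3→P] = [13, 13, 11, 15]
r5 m[φ4→S] = [6, 7, 8, 5]
r5 m[φ4→C] = [10, 7, 12, 5]
r5 m[φ5→D] = [13, 10, 12, 13]
r5 m[φ5→P] = [7, 6, 5, 10]
r5 m[φ6→B] = [11, 9, 6, 10]
r5 m[φ6→N] = [15, 13, 14, 14]
r5 m[φ7→B] = [11, 8, 8, 7]
r5 m[φ7→N] = [13, 13, 12, 15]
r5 m[φ8→S] = [18, 13, 15, 13]
r5 m[φ8→B] = [10, 6, 4, 2]
r5 m[D→φ0] = [1, 4, 5, 2]
r5 m[D→φ5] = [5, 7, 1, 8]
r5 m[S→φ4] = [11, 8, 8, 4]
r5 m[S→φ8] = [3, 4, 5, 2]
r5 m[B→φ1] = [24, 15, 10, 9]
r5 m[B→φ2] = [24, 11, 13, 12]
r5 m[B→φ6] = [25, 14, 14, 10]
r5 m[B→φ7] = [23, 13, 14, 12]
r5 m[B→φ8] = [20, 11, 13, 13]
r5 m[N→φ3] = [11, 12, 9, 14]
r5 m[N→φ6] = [9, 13, 6, 9]
r5 m[N→φ7] = [10, 9, 7, 7]
r5 m[C→φ2] = [4, 3, 6, 1]
r5 m[C→φ4] = [6, 9, 8, 4]
r5 m[P→φ0] = [16, 12, 10, 20]
r5 m[P→φ1] = [9, 8, 6, 17]
r5 m[P→φ3] = [14, 9, 12, 19]
r5 m[P→φ5] = [15, 7, 14, 19]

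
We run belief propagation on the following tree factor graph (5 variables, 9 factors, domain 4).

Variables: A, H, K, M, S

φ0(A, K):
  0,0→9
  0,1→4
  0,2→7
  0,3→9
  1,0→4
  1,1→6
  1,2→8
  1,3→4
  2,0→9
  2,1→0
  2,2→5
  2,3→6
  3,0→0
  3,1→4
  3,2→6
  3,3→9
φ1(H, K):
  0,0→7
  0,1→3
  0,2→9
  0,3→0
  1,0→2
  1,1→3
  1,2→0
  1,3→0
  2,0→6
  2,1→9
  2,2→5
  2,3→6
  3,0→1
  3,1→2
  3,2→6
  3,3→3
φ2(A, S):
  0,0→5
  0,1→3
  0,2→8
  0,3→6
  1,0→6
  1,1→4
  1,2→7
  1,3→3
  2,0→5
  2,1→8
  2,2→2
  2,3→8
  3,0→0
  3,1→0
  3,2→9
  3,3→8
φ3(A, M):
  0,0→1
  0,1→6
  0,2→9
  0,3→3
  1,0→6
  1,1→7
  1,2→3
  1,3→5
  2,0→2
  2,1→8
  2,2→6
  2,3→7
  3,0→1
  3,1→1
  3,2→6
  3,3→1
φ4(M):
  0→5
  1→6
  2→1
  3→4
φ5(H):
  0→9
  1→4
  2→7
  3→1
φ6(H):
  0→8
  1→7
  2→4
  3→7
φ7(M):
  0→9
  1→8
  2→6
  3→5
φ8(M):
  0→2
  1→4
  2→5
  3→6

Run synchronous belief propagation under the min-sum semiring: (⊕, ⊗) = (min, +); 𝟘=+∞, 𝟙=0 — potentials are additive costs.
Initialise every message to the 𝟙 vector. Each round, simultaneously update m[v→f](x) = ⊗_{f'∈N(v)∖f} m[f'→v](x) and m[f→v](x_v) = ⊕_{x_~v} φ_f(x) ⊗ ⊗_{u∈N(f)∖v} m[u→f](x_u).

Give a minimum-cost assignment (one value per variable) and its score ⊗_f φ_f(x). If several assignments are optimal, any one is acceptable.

assignment: (A=3, H=3, K=0, M=3, S=0); score = 25

init: all messages = 𝟙 over 4 values
r1 m[φ0→A] = [4, 4, 0, 0]
r1 m[φ0→K] = [0, 0, 5, 4]
r1 m[φ1→H] = [0, 0, 5, 1]
r1 m[φ1→K] = [1, 2, 0, 0]
r1 m[φ2→A] = [3, 3, 2, 0]
r1 m[φ2→S] = [0, 0, 2, 3]
r1 m[φ3→A] = [1, 3, 2, 1]
r1 m[φ3→M] = [1, 1, 3, 1]
r1 m[φ4→M] = [5, 6, 1, 4]
r1 m[φ5→H] = [9, 4, 7, 1]
r1 m[φ6→H] = [8, 7, 4, 7]
r1 m[φ7→M] = [9, 8, 6, 5]
r1 m[φ8→M] = [2, 4, 5, 6]
r1 m[A→φ0] = [0, 0, 0, 0]
r1 m[A→φ2] = [0, 0, 0, 0]
r1 m[A→φ3] = [0, 0, 0, 0]
r1 m[H→φ1] = [0, 0, 0, 0]
r1 m[H→φ5] = [0, 0, 0, 0]
r1 m[H→φ6] = [0, 0, 0, 0]
r1 m[K→φ0] = [0, 0, 0, 0]
r1 m[K→φ1] = [0, 0, 0, 0]
r1 m[M→φ3] = [0, 0, 0, 0]
r1 m[M→φ4] = [0, 0, 0, 0]
r1 m[M→φ7] = [0, 0, 0, 0]
r1 m[M→φ8] = [0, 0, 0, 0]
r1 m[S→φ2] = [0, 0, 0, 0]
r2 m[φ0→A] = [4, 4, 0, 0]
r2 m[φ0→K] = [0, 0, 5, 4]
r2 m[φ1→H] = [0, 0, 5, 1]
r2 m[φ1→K] = [1, 2, 0, 0]
r2 m[φ2→A] = [3, 3, 2, 0]
r2 m[φ2→S] = [0, 0, 2, 3]
r2 m[φ3→A] = [1, 3, 2, 1]
r2 m[φ3→M] = [1, 1, 3, 1]
r2 m[φ4→M] = [5, 6, 1, 4]
r2 m[φ5→H] = [9, 4, 7, 1]
r2 m[φ6→H] = [8, 7, 4, 7]
r2 m[φ7→M] = [9, 8, 6, 5]
r2 m[φ8→M] = [2, 4, 5, 6]
r2 m[A→φ0] = [4, 6, 4, 1]
r2 m[A→φ2] = [5, 7, 2, 1]
r2 m[A→φ3] = [7, 7, 2, 0]
r2 m[H→φ1] = [17, 11, 11, 8]
r2 m[H→φ5] = [8, 7, 9, 8]
r2 m[H→φ6] = [9, 4, 12, 2]
r2 m[K→φ0] = [1, 2, 0, 0]
r2 m[K→φ1] = [0, 0, 5, 4]
r2 m[M→φ3] = [16, 18, 12, 15]
r2 m[M→φ4] = [12, 13, 14, 12]
r2 m[M→φ7] = [8, 11, 9, 11]
r2 m[M→φ8] = [15, 15, 10, 10]
r2 m[S→φ2] = [0, 0, 0, 0]
r3 m[φ0→A] = [6, 4, 2, 1]
r3 m[φ0→K] = [1, 4, 7, 10]
r3 m[φ1→H] = [3, 2, 6, 1]
r3 m[φ1→K] = [9, 10, 11, 11]
r3 m[φ2→A] = [3, 3, 2, 0]
r3 m[φ2→S] = [1, 1, 4, 9]
r3 m[φ3→A] = [17, 15, 18, 16]
r3 m[φ3→M] = [1, 1, 6, 1]
r3 m[φ4→M] = [5, 6, 1, 4]
r3 m[φ5→H] = [9, 4, 7, 1]
r3 m[φ6→H] = [8, 7, 4, 7]
r3 m[φ7→M] = [9, 8, 6, 5]
r3 m[φ8→M] = [2, 4, 5, 6]
r3 m[A→φ0] = [4, 6, 4, 1]
r3 m[A→φ2] = [5, 7, 2, 1]
r3 m[A→φ3] = [7, 7, 2, 0]
r3 m[H→φ1] = [17, 11, 11, 8]
r3 m[H→φ5] = [8, 7, 9, 8]
r3 m[H→φ6] = [9, 4, 12, 2]
r3 m[K→φ0] = [1, 2, 0, 0]
r3 m[K→φ1] = [0, 0, 5, 4]
r3 m[M→φ3] = [16, 18, 12, 15]
r3 m[M→φ4] = [12, 13, 14, 12]
r3 m[M→φ7] = [8, 11, 9, 11]
r3 m[M→φ8] = [15, 15, 10, 10]
r3 m[S→φ2] = [0, 0, 0, 0]
r4 m[φ0→A] = [6, 4, 2, 1]
r4 m[φ0→K] = [1, 4, 7, 10]
r4 m[φ1→H] = [3, 2, 6, 1]
r4 m[φ1→K] = [9, 10, 11, 11]
r4 m[φ2→A] = [3, 3, 2, 0]
r4 m[φ2→S] = [1, 1, 4, 9]
r4 m[φ3→A] = [17, 15, 18, 16]
r4 m[φ3→M] = [1, 1, 6, 1]
r4 m[φ4→M] = [5, 6, 1, 4]
r4 m[φ5→H] = [9, 4, 7, 1]
r4 m[φ6→H] = [8, 7, 4, 7]
r4 m[φ7→M] = [9, 8, 6, 5]
r4 m[φ8→M] = [2, 4, 5, 6]
r4 m[A→φ0] = [20, 18, 20, 16]
r4 m[A→φ2] = [23, 19, 20, 17]
r4 m[A→φ3] = [9, 7, 4, 1]
r4 m[H→φ1] = [17, 11, 11, 8]
r4 m[H→φ5] = [11, 9, 10, 8]
r4 m[H→φ6] = [12, 6, 13, 2]
r4 m[K→φ0] = [9, 10, 11, 11]
r4 m[K→φ1] = [1, 4, 7, 10]
r4 m[M→φ3] = [16, 18, 12, 15]
r4 m[M→φ4] = [12, 13, 17, 12]
r4 m[M→φ7] = [8, 11, 12, 11]
r4 m[M→φ8] = [15, 15, 13, 10]
r4 m[S→φ2] = [0, 0, 0, 0]
r5 m[φ0→A] = [14, 13, 10, 9]
r5 m[φ0→K] = [16, 20, 22, 22]
r5 m[φ1→H] = [7, 3, 7, 2]
r5 m[φ1→K] = [9, 10, 11, 11]
r5 m[φ2→A] = [3, 3, 2, 0]
r5 m[φ2→S] = [17, 17, 22, 22]
r5 m[φ3→A] = [17, 15, 18, 16]
r5 m[φ3→M] = [2, 2, 7, 2]
r5 m[φ4→M] = [5, 6, 1, 4]
r5 m[φ5→H] = [9, 4, 7, 1]
r5 m[φ6→H] = [8, 7, 4, 7]
r5 m[φ7→M] = [9, 8, 6, 5]
r5 m[φ8→M] = [2, 4, 5, 6]
r5 m[A→φ0] = [20, 18, 20, 16]
r5 m[A→φ2] = [23, 19, 20, 17]
r5 m[A→φ3] = [9, 7, 4, 1]
r5 m[H→φ1] = [17, 11, 11, 8]
r5 m[H→φ5] = [11, 9, 10, 8]
r5 m[H→φ6] = [12, 6, 13, 2]
r5 m[K→φ0] = [9, 10, 11, 11]
r5 m[K→φ1] = [1, 4, 7, 10]
r5 m[M→φ3] = [16, 18, 12, 15]
r5 m[M→φ4] = [12, 13, 17, 12]
r5 m[M→φ7] = [8, 11, 12, 11]
r5 m[M→φ8] = [15, 15, 13, 10]
r5 m[S→φ2] = [0, 0, 0, 0]
r6 m[φ0→A] = [14, 13, 10, 9]
r6 m[φ0→K] = [16, 20, 22, 22]
r6 m[φ1→H] = [7, 3, 7, 2]
r6 m[φ1→K] = [9, 10, 11, 11]
r6 m[φ2→A] = [3, 3, 2, 0]
r6 m[φ2→S] = [17, 17, 22, 22]
r6 m[φ3→A] = [17, 15, 18, 16]
r6 m[φ3→M] = [2, 2, 7, 2]
r6 m[φ4→M] = [5, 6, 1, 4]
r6 m[φ5→H] = [9, 4, 7, 1]
r6 m[φ6→H] = [8, 7, 4, 7]
r6 m[φ7→M] = [9, 8, 6, 5]
r6 m[φ8→M] = [2, 4, 5, 6]
r6 m[A→φ0] = [20, 18, 20, 16]
r6 m[A→φ2] = [31, 28, 28, 25]
r6 m[A→φ3] = [17, 16, 12, 9]
r6 m[H→φ1] = [17, 11, 11, 8]
r6 m[H→φ5] = [15, 10, 11, 9]
r6 m[H→φ6] = [16, 7, 14, 3]
r6 m[K→φ0] = [9, 10, 11, 11]
r6 m[K→φ1] = [16, 20, 22, 22]
r6 m[M→φ3] = [16, 18, 12, 15]
r6 m[M→φ4] = [13, 14, 18, 13]
r6 m[M→φ7] = [9, 12, 13, 12]
r6 m[M→φ8] = [16, 16, 14, 11]
r6 m[S→φ2] = [0, 0, 0, 0]
r7 m[φ0→A] = [14, 13, 10, 9]
r7 m[φ0→K] = [16, 20, 22, 22]
r7 m[φ1→H] = [22, 18, 22, 17]
r7 m[φ1→K] = [9, 10, 11, 11]
r7 m[φ2→A] = [3, 3, 2, 0]
r7 m[φ2→S] = [25, 25, 30, 31]
r7 m[φ3→A] = [17, 15, 18, 16]
r7 m[φ3→M] = [10, 10, 15, 10]
r7 m[φ4→M] = [5, 6, 1, 4]
r7 m[φ5→H] = [9, 4, 7, 1]
r7 m[φ6→H] = [8, 7, 4, 7]
r7 m[φ7→M] = [9, 8, 6, 5]
r7 m[φ8→M] = [2, 4, 5, 6]
r7 m[A→φ0] = [20, 18, 20, 16]
r7 m[A→φ2] = [31, 28, 28, 25]
r7 m[A→φ3] = [17, 16, 12, 9]
r7 m[H→φ1] = [17, 11, 11, 8]
r7 m[H→φ5] = [15, 10, 11, 9]
r7 m[H→φ6] = [16, 7, 14, 3]
r7 m[K→φ0] = [9, 10, 11, 11]
r7 m[K→φ1] = [16, 20, 22, 22]
r7 m[M→φ3] = [16, 18, 12, 15]
r7 m[M→φ4] = [13, 14, 18, 13]
r7 m[M→φ7] = [9, 12, 13, 12]
r7 m[M→φ8] = [16, 16, 14, 11]
r7 m[S→φ2] = [0, 0, 0, 0]
r8 m[φ0→A] = [14, 13, 10, 9]
r8 m[φ0→K] = [16, 20, 22, 22]
r8 m[φ1→H] = [22, 18, 22, 17]
r8 m[φ1→K] = [9, 10, 11, 11]
r8 m[φ2→A] = [3, 3, 2, 0]
r8 m[φ2→S] = [25, 25, 30, 31]
r8 m[φ3→A] = [17, 15, 18, 16]
r8 m[φ3→M] = [10, 10, 15, 10]
r8 m[φ4→M] = [5, 6, 1, 4]
r8 m[φ5→H] = [9, 4, 7, 1]
r8 m[φ6→H] = [8, 7, 4, 7]
r8 m[φ7→M] = [9, 8, 6, 5]
r8 m[φ8→M] = [2, 4, 5, 6]
r8 m[A→φ0] = [20, 18, 20, 16]
r8 m[A→φ2] = [31, 28, 28, 25]
r8 m[A→φ3] = [17, 16, 12, 9]
r8 m[H→φ1] = [17, 11, 11, 8]
r8 m[H→φ5] = [30, 25, 26, 24]
r8 m[H→φ6] = [31, 22, 29, 18]
r8 m[K→φ0] = [9, 10, 11, 11]
r8 m[K→φ1] = [16, 20, 22, 22]
r8 m[M→φ3] = [16, 18, 12, 15]
r8 m[M→φ4] = [21, 22, 26, 21]
r8 m[M→φ7] = [17, 20, 21, 20]
r8 m[M→φ8] = [24, 24, 22, 19]
r8 m[S→φ2] = [0, 0, 0, 0]
r9 m[φ0→A] = [14, 13, 10, 9]
r9 m[φ0→K] = [16, 20, 22, 22]
r9 m[φ1→H] = [22, 18, 22, 17]
r9 m[φ1→K] = [9, 10, 11, 11]
r9 m[φ2→A] = [3, 3, 2, 0]
r9 m[φ2→S] = [25, 25, 30, 31]
r9 m[φ3→A] = [17, 15, 18, 16]
r9 m[φ3→M] = [10, 10, 15, 10]
r9 m[φ4→M] = [5, 6, 1, 4]
r9 m[φ5→H] = [9, 4, 7, 1]
r9 m[φ6→H] = [8, 7, 4, 7]
r9 m[φ7→M] = [9, 8, 6, 5]
r9 m[φ8→M] = [2, 4, 5, 6]
r9 m[A→φ0] = [20, 18, 20, 16]
r9 m[A→φ2] = [31, 28, 28, 25]
r9 m[A→φ3] = [17, 16, 12, 9]
r9 m[H→φ1] = [17, 11, 11, 8]
r9 m[H→φ5] = [30, 25, 26, 24]
r9 m[H→φ6] = [31, 22, 29, 18]
r9 m[K→φ0] = [9, 10, 11, 11]
r9 m[K→φ1] = [16, 20, 22, 22]
r9 m[M→φ3] = [16, 18, 12, 15]
r9 m[M→φ4] = [21, 22, 26, 21]
r9 m[M→φ7] = [17, 20, 21, 20]
r9 m[M→φ8] = [24, 24, 22, 19]
r9 m[S→φ2] = [0, 0, 0, 0]
fixed point reached at round 9
traceback from A: (A=3, H=3, K=0, M=3, S=0), score=25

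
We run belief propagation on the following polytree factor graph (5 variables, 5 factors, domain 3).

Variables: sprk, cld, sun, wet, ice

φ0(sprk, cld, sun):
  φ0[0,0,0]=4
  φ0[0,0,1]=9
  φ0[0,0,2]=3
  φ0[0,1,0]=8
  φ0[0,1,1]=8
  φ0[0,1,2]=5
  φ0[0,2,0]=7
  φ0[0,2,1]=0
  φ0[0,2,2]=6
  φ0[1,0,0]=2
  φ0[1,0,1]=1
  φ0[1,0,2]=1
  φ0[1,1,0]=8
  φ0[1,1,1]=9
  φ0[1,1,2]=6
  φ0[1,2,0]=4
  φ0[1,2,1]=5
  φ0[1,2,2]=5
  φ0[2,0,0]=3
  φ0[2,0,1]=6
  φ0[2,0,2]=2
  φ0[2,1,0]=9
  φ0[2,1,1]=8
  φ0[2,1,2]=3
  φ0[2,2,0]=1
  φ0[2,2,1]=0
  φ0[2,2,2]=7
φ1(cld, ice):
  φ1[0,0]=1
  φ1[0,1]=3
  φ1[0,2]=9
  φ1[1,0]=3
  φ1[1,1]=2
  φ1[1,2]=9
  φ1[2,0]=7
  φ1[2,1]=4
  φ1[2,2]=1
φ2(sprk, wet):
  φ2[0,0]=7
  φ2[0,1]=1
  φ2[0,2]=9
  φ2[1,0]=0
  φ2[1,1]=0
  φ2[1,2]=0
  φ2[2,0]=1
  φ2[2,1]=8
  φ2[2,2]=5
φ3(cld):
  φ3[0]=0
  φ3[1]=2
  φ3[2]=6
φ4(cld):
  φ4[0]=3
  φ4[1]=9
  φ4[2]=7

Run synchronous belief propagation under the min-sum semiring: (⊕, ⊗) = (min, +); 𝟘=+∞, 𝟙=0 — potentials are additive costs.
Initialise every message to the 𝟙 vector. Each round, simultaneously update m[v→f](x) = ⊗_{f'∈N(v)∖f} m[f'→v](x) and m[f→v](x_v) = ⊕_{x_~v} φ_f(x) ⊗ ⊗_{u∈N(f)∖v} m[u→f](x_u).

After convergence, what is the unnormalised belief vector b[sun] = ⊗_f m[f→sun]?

b[sun] = [6, 5, 5]

init: all messages = 𝟙 over 3 values
r1 m[φ0→sprk] = [0, 1, 0]
r1 m[φ0→cld] = [1, 3, 0]
r1 m[φ0→sun] = [1, 0, 1]
r1 m[φ1→cld] = [1, 2, 1]
r1 m[φ1→ice] = [1, 2, 1]
r1 m[φ2→sprk] = [1, 0, 1]
r1 m[φ2→wet] = [0, 0, 0]
r1 m[φ3→cld] = [0, 2, 6]
r1 m[φ4→cld] = [3, 9, 7]
r1 m[sprk→φ0] = [0, 0, 0]
r1 m[sprk→φ2] = [0, 0, 0]
r1 m[cld→φ0] = [0, 0, 0]
r1 m[cld→φ1] = [0, 0, 0]
r1 m[cld→φ3] = [0, 0, 0]
r1 m[cld→φ4] = [0, 0, 0]
r1 m[sun→φ0] = [0, 0, 0]
r1 m[wet→φ2] = [0, 0, 0]
r1 m[ice→φ1] = [0, 0, 0]
r2 m[φ0→sprk] = [0, 1, 0]
r2 m[φ0→cld] = [1, 3, 0]
r2 m[φ0→sun] = [1, 0, 1]
r2 m[φ1→cld] = [1, 2, 1]
r2 m[φ1→ice] = [1, 2, 1]
r2 m[φ2→sprk] = [1, 0, 1]
r2 m[φ2→wet] = [0, 0, 0]
r2 m[φ3→cld] = [0, 2, 6]
r2 m[φ4→cld] = [3, 9, 7]
r2 m[sprk→φ0] = [1, 0, 1]
r2 m[sprk→φ2] = [0, 1, 0]
r2 m[cld→φ0] = [4, 13, 14]
r2 m[cld→φ1] = [4, 14, 13]
r2 m[cld→φ3] = [5, 14, 8]
r2 m[cld→φ4] = [2, 7, 7]
r2 m[sun→φ0] = [0, 0, 0]
r2 m[wet→φ2] = [0, 0, 0]
r2 m[ice→φ1] = [0, 0, 0]
r3 m[φ0→sprk] = [7, 5, 6]
r3 m[φ0→cld] = [1, 4, 1]
r3 m[φ0→sun] = [6, 5, 5]
r3 m[φ1→cld] = [1, 2, 1]
r3 m[φ1→ice] = [5, 7, 13]
r3 m[φ2→sprk] = [1, 0, 1]
r3 m[φ2→wet] = [1, 1, 1]
r3 m[φ3→cld] = [0, 2, 6]
r3 m[φ4→cld] = [3, 9, 7]
r3 m[sprk→φ0] = [1, 0, 1]
r3 m[sprk→φ2] = [0, 1, 0]
r3 m[cld→φ0] = [4, 13, 14]
r3 m[cld→φ1] = [4, 14, 13]
r3 m[cld→φ3] = [5, 14, 8]
r3 m[cld→φ4] = [2, 7, 7]
r3 m[sun→φ0] = [0, 0, 0]
r3 m[wet→φ2] = [0, 0, 0]
r3 m[ice→φ1] = [0, 0, 0]
r4 m[φ0→sprk] = [7, 5, 6]
r4 m[φ0→cld] = [1, 4, 1]
r4 m[φ0→sun] = [6, 5, 5]
r4 m[φ1→cld] = [1, 2, 1]
r4 m[φ1→ice] = [5, 7, 13]
r4 m[φ2→sprk] = [1, 0, 1]
r4 m[φ2→wet] = [1, 1, 1]
r4 m[φ3→cld] = [0, 2, 6]
r4 m[φ4→cld] = [3, 9, 7]
r4 m[sprk→φ0] = [1, 0, 1]
r4 m[sprk→φ2] = [7, 5, 6]
r4 m[cld→φ0] = [4, 13, 14]
r4 m[cld→φ1] = [4, 15, 14]
r4 m[cld→φ3] = [5, 15, 9]
r4 m[cld→φ4] = [2, 8, 8]
r4 m[sun→φ0] = [0, 0, 0]
r4 m[wet→φ2] = [0, 0, 0]
r4 m[ice→φ1] = [0, 0, 0]
r5 m[φ0→sprk] = [7, 5, 6]
r5 m[φ0→cld] = [1, 4, 1]
r5 m[φ0→sun] = [6, 5, 5]
r5 m[φ1→cld] = [1, 2, 1]
r5 m[φ1→ice] = [5, 7, 13]
r5 m[φ2→sprk] = [1, 0, 1]
r5 m[φ2→wet] = [5, 5, 5]
r5 m[φ3→cld] = [0, 2, 6]
r5 m[φ4→cld] = [3, 9, 7]
r5 m[sprk→φ0] = [1, 0, 1]
r5 m[sprk→φ2] = [7, 5, 6]
r5 m[cld→φ0] = [4, 13, 14]
r5 m[cld→φ1] = [4, 15, 14]
r5 m[cld→φ3] = [5, 15, 9]
r5 m[cld→φ4] = [2, 8, 8]
r5 m[sun→φ0] = [0, 0, 0]
r5 m[wet→φ2] = [0, 0, 0]
r5 m[ice→φ1] = [0, 0, 0]
r6 m[φ0→sprk] = [7, 5, 6]
r6 m[φ0→cld] = [1, 4, 1]
r6 m[φ0→sun] = [6, 5, 5]
r6 m[φ1→cld] = [1, 2, 1]
r6 m[φ1→ice] = [5, 7, 13]
r6 m[φ2→sprk] = [1, 0, 1]
r6 m[φ2→wet] = [5, 5, 5]
r6 m[φ3→cld] = [0, 2, 6]
r6 m[φ4→cld] = [3, 9, 7]
r6 m[sprk→φ0] = [1, 0, 1]
r6 m[sprk→φ2] = [7, 5, 6]
r6 m[cld→φ0] = [4, 13, 14]
r6 m[cld→φ1] = [4, 15, 14]
r6 m[cld→φ3] = [5, 15, 9]
r6 m[cld→φ4] = [2, 8, 8]
r6 m[sun→φ0] = [0, 0, 0]
r6 m[wet→φ2] = [0, 0, 0]
r6 m[ice→φ1] = [0, 0, 0]
fixed point reached at round 6
b[sun] = ⊗ incoming = [6, 5, 5]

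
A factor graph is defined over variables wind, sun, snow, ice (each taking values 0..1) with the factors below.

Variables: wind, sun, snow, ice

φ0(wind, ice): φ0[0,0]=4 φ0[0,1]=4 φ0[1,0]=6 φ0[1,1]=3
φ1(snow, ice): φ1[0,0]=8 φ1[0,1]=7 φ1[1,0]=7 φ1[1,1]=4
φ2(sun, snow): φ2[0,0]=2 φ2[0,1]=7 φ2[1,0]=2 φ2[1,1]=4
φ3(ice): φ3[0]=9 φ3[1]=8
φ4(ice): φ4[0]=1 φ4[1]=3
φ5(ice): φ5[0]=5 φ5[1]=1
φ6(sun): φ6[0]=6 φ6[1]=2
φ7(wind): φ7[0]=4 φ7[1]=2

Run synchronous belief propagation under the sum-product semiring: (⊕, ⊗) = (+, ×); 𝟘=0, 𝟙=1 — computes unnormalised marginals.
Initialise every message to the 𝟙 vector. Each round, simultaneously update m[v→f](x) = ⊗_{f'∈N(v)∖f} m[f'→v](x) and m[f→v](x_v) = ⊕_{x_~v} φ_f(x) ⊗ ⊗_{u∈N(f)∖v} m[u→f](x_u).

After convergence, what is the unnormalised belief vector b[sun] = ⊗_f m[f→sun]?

b[sun] = [624456, 142560]

init: all messages = 𝟙 over 2 values
r1 m[φ0→wind] = [8, 9]
r1 m[φ0→ice] = [10, 7]
r1 m[φ1→snow] = [15, 11]
r1 m[φ1→ice] = [15, 11]
r1 m[φ2→sun] = [9, 6]
r1 m[φ2→snow] = [4, 11]
r1 m[φ3→ice] = [9, 8]
r1 m[φ4→ice] = [1, 3]
r1 m[φ5→ice] = [5, 1]
r1 m[φ6→sun] = [6, 2]
r1 m[φ7→wind] = [4, 2]
r1 m[wind→φ0] = [1, 1]
r1 m[wind→φ7] = [1, 1]
r1 m[sun→φ2] = [1, 1]
r1 m[sun→φ6] = [1, 1]
r1 m[snow→φ1] = [1, 1]
r1 m[snow→φ2] = [1, 1]
r1 m[ice→φ0] = [1, 1]
r1 m[ice→φ1] = [1, 1]
r1 m[ice→φ3] = [1, 1]
r1 m[ice→φ4] = [1, 1]
r1 m[ice→φ5] = [1, 1]
r2 m[φ0→wind] = [8, 9]
r2 m[φ0→ice] = [10, 7]
r2 m[φ1→snow] = [15, 11]
r2 m[φ1→ice] = [15, 11]
r2 m[φ2→sun] = [9, 6]
r2 m[φ2→snow] = [4, 11]
r2 m[φ3→ice] = [9, 8]
r2 m[φ4→ice] = [1, 3]
r2 m[φ5→ice] = [5, 1]
r2 m[φ6→sun] = [6, 2]
r2 m[φ7→wind] = [4, 2]
r2 m[wind→φ0] = [4, 2]
r2 m[wind→φ7] = [8, 9]
r2 m[sun→φ2] = [6, 2]
r2 m[sun→φ6] = [9, 6]
r2 m[snow→φ1] = [4, 11]
r2 m[snow→φ2] = [15, 11]
r2 m[ice→φ0] = [675, 264]
r2 m[ice→φ1] = [450, 168]
r2 m[ice→φ3] = [750, 231]
r2 m[ice→φ4] = [6750, 616]
r2 m[ice→φ5] = [1350, 1848]
r3 m[φ0→wind] = [3756, 4842]
r3 m[φ0→ice] = [28, 22]
r3 m[φ1→snow] = [4776, 3822]
r3 m[φ1→ice] = [109, 72]
r3 m[φ2→sun] = [107, 74]
r3 m[φ2→snow] = [16, 50]
r3 m[φ3→ice] = [9, 8]
r3 m[φ4→ice] = [1, 3]
r3 m[φ5→ice] = [5, 1]
r3 m[φ6→sun] = [6, 2]
r3 m[φ7→wind] = [4, 2]
r3 m[wind→φ0] = [4, 2]
r3 m[wind→φ7] = [8, 9]
r3 m[sun→φ2] = [6, 2]
r3 m[sun→φ6] = [9, 6]
r3 m[snow→φ1] = [4, 11]
r3 m[snow→φ2] = [15, 11]
r3 m[ice→φ0] = [675, 264]
r3 m[ice→φ1] = [450, 168]
r3 m[ice→φ3] = [750, 231]
r3 m[ice→φ4] = [6750, 616]
r3 m[ice→φ5] = [1350, 1848]
r4 m[φ0→wind] = [3756, 4842]
r4 m[φ0→ice] = [28, 22]
r4 m[φ1→snow] = [4776, 3822]
r4 m[φ1→ice] = [109, 72]
r4 m[φ2→sun] = [107, 74]
r4 m[φ2→snow] = [16, 50]
r4 m[φ3→ice] = [9, 8]
r4 m[φ4→ice] = [1, 3]
r4 m[φ5→ice] = [5, 1]
r4 m[φ6→sun] = [6, 2]
r4 m[φ7→wind] = [4, 2]
r4 m[wind→φ0] = [4, 2]
r4 m[wind→φ7] = [3756, 4842]
r4 m[sun→φ2] = [6, 2]
r4 m[sun→φ6] = [107, 74]
r4 m[snow→φ1] = [16, 50]
r4 m[snow→φ2] = [4776, 3822]
r4 m[ice→φ0] = [4905, 1728]
r4 m[ice→φ1] = [1260, 528]
r4 m[ice→φ3] = [15260, 4752]
r4 m[ice→φ4] = [137340, 12672]
r4 m[ice→φ5] = [27468, 38016]
r5 m[φ0→wind] = [26532, 34614]
r5 m[φ0→ice] = [28, 22]
r5 m[φ1→snow] = [13776, 10932]
r5 m[φ1→ice] = [478, 312]
r5 m[φ2→sun] = [36306, 24840]
r5 m[φ2→snow] = [16, 50]
r5 m[φ3→ice] = [9, 8]
r5 m[φ4→ice] = [1, 3]
r5 m[φ5→ice] = [5, 1]
r5 m[φ6→sun] = [6, 2]
r5 m[φ7→wind] = [4, 2]
r5 m[wind→φ0] = [4, 2]
r5 m[wind→φ7] = [3756, 4842]
r5 m[sun→φ2] = [6, 2]
r5 m[sun→φ6] = [107, 74]
r5 m[snow→φ1] = [16, 50]
r5 m[snow→φ2] = [4776, 3822]
r5 m[ice→φ0] = [4905, 1728]
r5 m[ice→φ1] = [1260, 528]
r5 m[ice→φ3] = [15260, 4752]
r5 m[ice→φ4] = [137340, 12672]
r5 m[ice→φ5] = [27468, 38016]
r6 m[φ0→wind] = [26532, 34614]
r6 m[φ0→ice] = [28, 22]
r6 m[φ1→snow] = [13776, 10932]
r6 m[φ1→ice] = [478, 312]
r6 m[φ2→sun] = [36306, 24840]
r6 m[φ2→snow] = [16, 50]
r6 m[φ3→ice] = [9, 8]
r6 m[φ4→ice] = [1, 3]
r6 m[φ5→ice] = [5, 1]
r6 m[φ6→sun] = [6, 2]
r6 m[φ7→wind] = [4, 2]
r6 m[wind→φ0] = [4, 2]
r6 m[wind→φ7] = [26532, 34614]
r6 m[sun→φ2] = [6, 2]
r6 m[sun→φ6] = [36306, 24840]
r6 m[snow→φ1] = [16, 50]
r6 m[snow→φ2] = [13776, 10932]
r6 m[ice→φ0] = [21510, 7488]
r6 m[ice→φ1] = [1260, 528]
r6 m[ice→φ3] = [66920, 20592]
r6 m[ice→φ4] = [602280, 54912]
r6 m[ice→φ5] = [120456, 164736]
r7 m[φ0→wind] = [115992, 151524]
r7 m[φ0→ice] = [28, 22]
r7 m[φ1→snow] = [13776, 10932]
r7 m[φ1→ice] = [478, 312]
r7 m[φ2→sun] = [104076, 71280]
r7 m[φ2→snow] = [16, 50]
r7 m[φ3→ice] = [9, 8]
r7 m[φ4→ice] = [1, 3]
r7 m[φ5→ice] = [5, 1]
r7 m[φ6→sun] = [6, 2]
r7 m[φ7→wind] = [4, 2]
r7 m[wind→φ0] = [4, 2]
r7 m[wind→φ7] = [26532, 34614]
r7 m[sun→φ2] = [6, 2]
r7 m[sun→φ6] = [36306, 24840]
r7 m[snow→φ1] = [16, 50]
r7 m[snow→φ2] = [13776, 10932]
r7 m[ice→φ0] = [21510, 7488]
r7 m[ice→φ1] = [1260, 528]
r7 m[ice→φ3] = [66920, 20592]
r7 m[ice→φ4] = [602280, 54912]
r7 m[ice→φ5] = [120456, 164736]
r8 m[φ0→wind] = [115992, 151524]
r8 m[φ0→ice] = [28, 22]
r8 m[φ1→snow] = [13776, 10932]
r8 m[φ1→ice] = [478, 312]
r8 m[φ2→sun] = [104076, 71280]
r8 m[φ2→snow] = [16, 50]
r8 m[φ3→ice] = [9, 8]
r8 m[φ4→ice] = [1, 3]
r8 m[φ5→ice] = [5, 1]
r8 m[φ6→sun] = [6, 2]
r8 m[φ7→wind] = [4, 2]
r8 m[wind→φ0] = [4, 2]
r8 m[wind→φ7] = [115992, 151524]
r8 m[sun→φ2] = [6, 2]
r8 m[sun→φ6] = [104076, 71280]
r8 m[snow→φ1] = [16, 50]
r8 m[snow→φ2] = [13776, 10932]
r8 m[ice→φ0] = [21510, 7488]
r8 m[ice→φ1] = [1260, 528]
r8 m[ice→φ3] = [66920, 20592]
r8 m[ice→φ4] = [602280, 54912]
r8 m[ice→φ5] = [120456, 164736]
r9 m[φ0→wind] = [115992, 151524]
r9 m[φ0→ice] = [28, 22]
r9 m[φ1→snow] = [13776, 10932]
r9 m[φ1→ice] = [478, 312]
r9 m[φ2→sun] = [104076, 71280]
r9 m[φ2→snow] = [16, 50]
r9 m[φ3→ice] = [9, 8]
r9 m[φ4→ice] = [1, 3]
r9 m[φ5→ice] = [5, 1]
r9 m[φ6→sun] = [6, 2]
r9 m[φ7→wind] = [4, 2]
r9 m[wind→φ0] = [4, 2]
r9 m[wind→φ7] = [115992, 151524]
r9 m[sun→φ2] = [6, 2]
r9 m[sun→φ6] = [104076, 71280]
r9 m[snow→φ1] = [16, 50]
r9 m[snow→φ2] = [13776, 10932]
r9 m[ice→φ0] = [21510, 7488]
r9 m[ice→φ1] = [1260, 528]
r9 m[ice→φ3] = [66920, 20592]
r9 m[ice→φ4] = [602280, 54912]
r9 m[ice→φ5] = [120456, 164736]
fixed point reached at round 9
b[sun] = ⊗ incoming = [624456, 142560]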